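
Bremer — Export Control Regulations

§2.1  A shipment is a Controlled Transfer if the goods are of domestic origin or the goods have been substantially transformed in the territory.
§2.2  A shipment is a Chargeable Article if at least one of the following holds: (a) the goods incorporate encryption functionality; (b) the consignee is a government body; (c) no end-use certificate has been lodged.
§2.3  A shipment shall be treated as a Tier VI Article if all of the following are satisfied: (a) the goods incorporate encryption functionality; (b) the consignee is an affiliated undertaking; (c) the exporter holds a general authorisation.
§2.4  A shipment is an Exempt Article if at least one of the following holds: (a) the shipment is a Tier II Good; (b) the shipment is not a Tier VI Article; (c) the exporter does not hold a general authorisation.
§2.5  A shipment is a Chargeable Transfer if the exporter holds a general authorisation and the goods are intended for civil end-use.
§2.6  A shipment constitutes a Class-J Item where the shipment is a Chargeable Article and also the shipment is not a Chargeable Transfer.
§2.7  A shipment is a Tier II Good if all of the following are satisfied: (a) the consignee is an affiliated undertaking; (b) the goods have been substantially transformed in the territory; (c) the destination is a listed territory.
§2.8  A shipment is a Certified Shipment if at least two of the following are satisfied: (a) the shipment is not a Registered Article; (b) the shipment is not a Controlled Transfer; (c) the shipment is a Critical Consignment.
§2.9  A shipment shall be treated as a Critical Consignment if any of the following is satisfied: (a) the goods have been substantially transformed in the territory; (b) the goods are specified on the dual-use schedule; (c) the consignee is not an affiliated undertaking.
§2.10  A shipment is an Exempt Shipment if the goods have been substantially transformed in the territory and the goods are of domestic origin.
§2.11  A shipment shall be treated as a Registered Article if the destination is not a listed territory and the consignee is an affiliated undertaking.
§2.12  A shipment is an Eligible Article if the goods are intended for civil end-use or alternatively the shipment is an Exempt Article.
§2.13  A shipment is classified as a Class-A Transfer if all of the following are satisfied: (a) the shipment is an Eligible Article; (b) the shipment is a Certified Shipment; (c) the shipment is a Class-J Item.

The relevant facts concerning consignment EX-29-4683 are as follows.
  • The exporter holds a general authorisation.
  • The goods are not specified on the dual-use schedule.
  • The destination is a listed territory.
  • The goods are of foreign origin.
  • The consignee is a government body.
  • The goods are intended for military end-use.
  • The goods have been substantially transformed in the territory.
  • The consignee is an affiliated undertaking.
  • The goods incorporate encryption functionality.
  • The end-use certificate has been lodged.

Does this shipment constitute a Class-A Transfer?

Yes

Under §2.7: the consignee is an affiliated undertaking? yes; and the goods have been substantially transformed in the territory? yes; and the destination is a listed territory? yes. So the shipment is a Tier II Good.
Under §2.3: the goods incorporate encryption functionality? yes; and the consignee is an affiliated undertaking? yes; and the exporter holds a general authorisation? yes. So the shipment is a Tier VI Article.
Under §2.4: Tier II Good (§2.7)? yes; or not a Tier VI Article (§2.3)? no; or the exporter does not hold a general authorisation? no. So the shipment is an Exempt Article.
Under §2.12: the goods are intended for civil end-use? no; or Exempt Article (§2.4)? yes. So the shipment is an Eligible Article.
Under §2.11: the destination is not a listed territory? no; and the consignee is an affiliated undertaking? yes. So the shipment is not a Registered Article.
Under §2.1: the goods are of domestic origin? no; or the goods have been substantially transformed in the territory? yes. So the shipment is a Controlled Transfer.
Under §2.9: the goods have been substantially transformed in the territory? yes; or the goods are specified on the dual-use schedule? no; or the consignee is not an affiliated undertaking? no. So the shipment is a Critical Consignment.
Under §2.8: not a Registered Article (§2.11)? yes; not a Controlled Transfer (§2.1)? no; Critical Consignment (§2.9)? yes — 2 of 3 hold (need ≥2) → satisfied.
Under §2.2: the goods incorporate encryption functionality? yes; or the consignee is a government body? yes; or no end-use certificate has been lodged? no. So the shipment is a Chargeable Article.
Under §2.5: the exporter holds a general authorisation? yes; and the goods are intended for civil end-use? no. So the shipment is not a Chargeable Transfer.
Under §2.6: Chargeable Article (§2.2)? yes; and not a Chargeable Transfer (§2.5)? yes. So the shipment is a Class-J Item.
Under §2.13: Eligible Article (§2.12)? yes; and Certified Shipment (§2.8)? yes; and Class-J Item (§2.6)? yes. So the shipment is a Class-A Transfer.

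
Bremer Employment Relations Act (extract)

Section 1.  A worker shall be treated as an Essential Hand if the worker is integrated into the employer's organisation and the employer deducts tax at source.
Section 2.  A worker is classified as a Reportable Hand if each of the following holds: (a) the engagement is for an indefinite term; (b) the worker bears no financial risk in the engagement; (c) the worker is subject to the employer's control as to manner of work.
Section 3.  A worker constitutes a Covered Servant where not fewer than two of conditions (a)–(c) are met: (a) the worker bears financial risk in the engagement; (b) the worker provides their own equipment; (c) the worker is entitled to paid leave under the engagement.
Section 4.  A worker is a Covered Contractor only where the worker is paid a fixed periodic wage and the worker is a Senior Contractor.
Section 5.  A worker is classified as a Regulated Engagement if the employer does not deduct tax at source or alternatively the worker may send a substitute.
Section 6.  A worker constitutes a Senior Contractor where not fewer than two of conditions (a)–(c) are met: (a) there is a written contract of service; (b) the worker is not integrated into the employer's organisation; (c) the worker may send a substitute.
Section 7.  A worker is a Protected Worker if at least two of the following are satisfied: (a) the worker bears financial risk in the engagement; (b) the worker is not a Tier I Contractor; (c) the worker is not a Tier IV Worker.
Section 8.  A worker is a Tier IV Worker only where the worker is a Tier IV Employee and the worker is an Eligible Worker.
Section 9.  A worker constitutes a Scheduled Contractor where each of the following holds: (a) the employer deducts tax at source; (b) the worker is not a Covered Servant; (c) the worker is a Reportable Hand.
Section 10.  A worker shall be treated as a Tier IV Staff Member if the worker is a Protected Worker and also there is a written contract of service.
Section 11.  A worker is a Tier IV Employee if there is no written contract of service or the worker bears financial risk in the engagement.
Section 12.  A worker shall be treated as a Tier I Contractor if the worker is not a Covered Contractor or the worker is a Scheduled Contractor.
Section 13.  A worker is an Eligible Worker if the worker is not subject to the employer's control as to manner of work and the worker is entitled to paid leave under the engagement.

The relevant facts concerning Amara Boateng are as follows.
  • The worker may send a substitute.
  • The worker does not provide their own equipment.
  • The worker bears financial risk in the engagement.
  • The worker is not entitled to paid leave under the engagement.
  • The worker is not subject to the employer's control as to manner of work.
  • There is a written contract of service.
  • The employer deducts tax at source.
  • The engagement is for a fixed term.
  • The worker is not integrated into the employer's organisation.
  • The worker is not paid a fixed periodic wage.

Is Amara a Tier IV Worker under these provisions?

No

Under section 11: there is no written contract of service? no; or the worker bears financial risk in the engagement? yes. So the worker is a Tier IV Employee.
Under section 13: the worker is not subject to the employer's control as to manner of work? yes; and the worker is entitled to paid leave under the engagement? no. So the worker is not an Eligible Worker.
Under section 8: Tier IV Employee (section 11)? yes; and Eligible Worker (section 13)? no. So the worker is not a Tier IV Worker.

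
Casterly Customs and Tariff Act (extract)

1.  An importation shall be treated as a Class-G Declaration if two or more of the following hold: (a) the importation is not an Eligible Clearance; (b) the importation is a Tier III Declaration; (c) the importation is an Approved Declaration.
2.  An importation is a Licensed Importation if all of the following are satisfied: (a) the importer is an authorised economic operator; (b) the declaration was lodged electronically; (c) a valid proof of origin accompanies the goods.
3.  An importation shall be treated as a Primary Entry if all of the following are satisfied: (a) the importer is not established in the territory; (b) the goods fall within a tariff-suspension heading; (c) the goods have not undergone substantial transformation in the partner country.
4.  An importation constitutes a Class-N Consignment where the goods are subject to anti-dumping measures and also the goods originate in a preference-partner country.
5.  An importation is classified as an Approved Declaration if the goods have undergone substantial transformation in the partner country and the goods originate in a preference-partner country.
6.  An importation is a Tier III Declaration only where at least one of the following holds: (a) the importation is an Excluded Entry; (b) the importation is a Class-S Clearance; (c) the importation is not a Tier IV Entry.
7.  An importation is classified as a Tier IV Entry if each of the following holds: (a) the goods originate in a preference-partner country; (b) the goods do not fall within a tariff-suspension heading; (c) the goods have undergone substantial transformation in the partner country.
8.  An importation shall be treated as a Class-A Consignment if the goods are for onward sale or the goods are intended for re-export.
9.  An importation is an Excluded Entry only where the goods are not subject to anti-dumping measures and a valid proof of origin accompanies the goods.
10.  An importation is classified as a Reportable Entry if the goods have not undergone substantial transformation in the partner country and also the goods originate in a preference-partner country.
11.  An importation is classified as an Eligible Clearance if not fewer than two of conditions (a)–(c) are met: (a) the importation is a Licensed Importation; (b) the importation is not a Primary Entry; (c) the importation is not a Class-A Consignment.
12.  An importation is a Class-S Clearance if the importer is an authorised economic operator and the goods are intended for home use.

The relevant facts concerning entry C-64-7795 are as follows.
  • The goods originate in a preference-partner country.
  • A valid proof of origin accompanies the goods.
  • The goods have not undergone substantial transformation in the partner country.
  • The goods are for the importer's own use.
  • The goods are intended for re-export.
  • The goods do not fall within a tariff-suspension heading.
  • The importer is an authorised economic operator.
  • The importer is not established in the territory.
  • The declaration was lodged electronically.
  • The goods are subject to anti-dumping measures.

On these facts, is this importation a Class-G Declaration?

paragraph 2 — Licensed Importation: [the importer is an authorised economic operator? yes] AND [the declaration was lodged electronically? yes] AND [a valid proof of origin accompanies the goods? yes] → satisfied.
paragraph 3 — Primary Entry: [the importer is not established in the territory? yes] AND [the goods fall within a tariff-suspension heading? no] AND [the goods have not undergone substantial transformation in the partner country? yes] → not satisfied.
paragraph 8 — Class-A Consignment: [the goods are for onward sale? no] OR [the goods are intended for re-export? yes] → satisfied.
paragraph 11 — Eligible Clearance: Licensed Importation (paragraph 2)? yes; not a Primary Entry (paragraph 3)? yes; not a Class-A Consignment (paragraph 8)? no — 2 of 3 hold (need ≥2) → satisfied.
paragraph 9 — Excluded Entry: [the goods are not subject to anti-dumping measures? no] AND [a valid proof of origin accompanies the goods? yes] → not satisfied.
paragraph 12 — Class-S Clearance: [the importer is an authorised economic operator? yes] AND [the goods are intended for home use? no] → not satisfied.
paragraph 7 — Tier IV Entry: [the goods originate in a preference-partner country? yes] AND [the goods do not fall within a tariff-suspension heading? yes] AND [the goods have undergone substantial transformation in the partner country? no] → not satisfied.
paragraph 6 — Tier III Declaration: [Excluded Entry (paragraph 9)? no] OR [Class-S Clearance (paragraph 12)? no] OR [not a Tier IV Entry (paragraph 7)? yes] → satisfied.
paragraph 5 — Approved Declaration: [the goods have undergone substantial transformation in the partner country? no] AND [the goods originate in a preference-partner country? yes] → not satisfied.
paragraph 1 — Class-G Declaration: not an Eligible Clearance (paragraph 11)? no; Tier III Declaration (paragraph 6)? yes; Approved Declaration (paragraph 5)? no — 1 of 3 hold (need ≥2) → not satisfied.

No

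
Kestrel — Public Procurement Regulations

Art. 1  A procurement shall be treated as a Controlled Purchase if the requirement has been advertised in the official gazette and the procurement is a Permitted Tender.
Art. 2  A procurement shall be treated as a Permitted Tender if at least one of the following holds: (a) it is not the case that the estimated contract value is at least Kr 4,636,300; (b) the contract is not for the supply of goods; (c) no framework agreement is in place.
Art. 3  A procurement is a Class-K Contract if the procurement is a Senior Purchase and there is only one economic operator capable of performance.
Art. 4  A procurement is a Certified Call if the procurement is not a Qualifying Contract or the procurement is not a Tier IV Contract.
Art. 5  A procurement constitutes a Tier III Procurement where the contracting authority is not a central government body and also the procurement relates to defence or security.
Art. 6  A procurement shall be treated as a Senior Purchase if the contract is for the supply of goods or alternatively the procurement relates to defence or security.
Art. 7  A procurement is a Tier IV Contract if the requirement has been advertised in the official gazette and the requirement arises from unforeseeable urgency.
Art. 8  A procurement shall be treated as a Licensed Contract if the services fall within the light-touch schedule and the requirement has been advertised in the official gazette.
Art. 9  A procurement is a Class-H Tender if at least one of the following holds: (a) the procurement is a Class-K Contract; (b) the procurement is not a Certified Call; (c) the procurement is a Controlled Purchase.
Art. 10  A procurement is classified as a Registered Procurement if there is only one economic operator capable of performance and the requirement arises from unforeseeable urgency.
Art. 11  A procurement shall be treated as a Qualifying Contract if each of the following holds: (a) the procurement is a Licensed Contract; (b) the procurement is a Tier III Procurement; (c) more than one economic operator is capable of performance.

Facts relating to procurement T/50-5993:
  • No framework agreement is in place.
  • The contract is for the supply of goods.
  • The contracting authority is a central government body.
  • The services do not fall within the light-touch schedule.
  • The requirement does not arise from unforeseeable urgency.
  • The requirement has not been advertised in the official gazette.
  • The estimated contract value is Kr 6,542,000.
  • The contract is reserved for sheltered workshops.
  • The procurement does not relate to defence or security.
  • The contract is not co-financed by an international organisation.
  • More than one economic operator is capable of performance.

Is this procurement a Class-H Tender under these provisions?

article 6 — Senior Purchase: [the contract is for the supply of goods? yes] OR [the procurement relates to defence or security? no] → satisfied.
article 3 — Class-K Contract: [Senior Purchase (article 6)? yes] AND [there is only one economic operator capable of performance? no] → not satisfied.
article 8 — Licensed Contract: [the services fall within the light-touch schedule? no] AND [the requirement has been advertised in the official gazette? no] → not satisfied.
article 5 — Tier III Procurement: [the contracting authority is not a central government body? no] AND [the procurement relates to defence or security? no] → not satisfied.
article 11 — Qualifying Contract: [Licensed Contract (article 8)? no] AND [Tier III Procurement (article 5)? no] AND [more than one economic operator is capable of performance? yes] → not satisfied.
article 7 — Tier IV Contract: [the requirement has been advertised in the official gazette? no] AND [the requirement arises from unforeseeable urgency? no] → not satisfied.
article 4 — Certified Call: [not a Qualifying Contract (article 11)? yes] OR [not a Tier IV Contract (article 7)? yes] → satisfied.
article 2 — Permitted Tender: [estimated contract value: Kr 6,542,000 ≥ Kr 4,636,300? yes, so negated condition no] OR [the contract is not for the supply of goods? no] OR [no framework agreement is in place? yes] → satisfied.
article 1 — Controlled Purchase: [the requirement has been advertised in the official gazette? no] AND [Permitted Tender (article 2)? yes] → not satisfied.
article 9 — Class-H Tender: [Class-K Contract (article 3)? no] OR [not a Certified Call (article 4)? no] OR [Controlled Purchase (article 1)? no] → not satisfied.

No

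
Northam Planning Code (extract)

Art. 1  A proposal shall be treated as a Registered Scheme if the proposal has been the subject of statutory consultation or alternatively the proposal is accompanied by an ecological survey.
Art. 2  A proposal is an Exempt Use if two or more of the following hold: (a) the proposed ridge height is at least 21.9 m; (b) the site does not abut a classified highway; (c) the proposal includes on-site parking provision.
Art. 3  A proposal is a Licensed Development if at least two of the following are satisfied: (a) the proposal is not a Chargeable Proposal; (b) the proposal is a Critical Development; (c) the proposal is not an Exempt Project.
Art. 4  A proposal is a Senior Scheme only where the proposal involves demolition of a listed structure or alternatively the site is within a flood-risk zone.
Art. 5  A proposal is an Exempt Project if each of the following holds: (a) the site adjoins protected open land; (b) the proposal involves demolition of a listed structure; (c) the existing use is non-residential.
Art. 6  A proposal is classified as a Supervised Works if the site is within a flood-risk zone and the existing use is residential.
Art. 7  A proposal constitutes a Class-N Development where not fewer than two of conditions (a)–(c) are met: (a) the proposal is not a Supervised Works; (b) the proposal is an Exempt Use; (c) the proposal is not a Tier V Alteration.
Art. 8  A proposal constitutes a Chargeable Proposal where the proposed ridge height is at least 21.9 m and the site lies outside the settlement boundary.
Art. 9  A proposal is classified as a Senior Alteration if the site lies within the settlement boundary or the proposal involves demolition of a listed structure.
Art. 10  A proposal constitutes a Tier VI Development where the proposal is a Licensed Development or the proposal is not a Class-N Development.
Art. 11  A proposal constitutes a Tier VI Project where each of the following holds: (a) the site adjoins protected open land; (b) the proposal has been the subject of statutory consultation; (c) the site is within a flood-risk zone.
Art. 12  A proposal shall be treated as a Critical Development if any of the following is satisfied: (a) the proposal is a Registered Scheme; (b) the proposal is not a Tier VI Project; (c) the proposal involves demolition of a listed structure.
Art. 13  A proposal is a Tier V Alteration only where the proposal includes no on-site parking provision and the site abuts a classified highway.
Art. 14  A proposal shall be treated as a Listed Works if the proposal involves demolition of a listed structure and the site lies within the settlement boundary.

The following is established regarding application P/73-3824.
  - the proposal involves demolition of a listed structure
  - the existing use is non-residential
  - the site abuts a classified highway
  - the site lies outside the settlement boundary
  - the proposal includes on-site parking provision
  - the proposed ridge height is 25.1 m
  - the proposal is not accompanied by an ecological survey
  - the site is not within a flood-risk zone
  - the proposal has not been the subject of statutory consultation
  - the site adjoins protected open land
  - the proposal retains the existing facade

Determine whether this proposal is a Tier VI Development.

article 8 — Chargeable Proposal: [proposed ridge height: 25.1 m ≥ 21.9 m? yes] AND [the site lies outside the settlement boundary? yes] → satisfied.
article 1 — Registered Scheme: [the proposal has been the subject of statutory consultation? no] OR [the proposal is accompanied by an ecological survey? no] → not satisfied.
article 11 — Tier VI Project: [the site adjoins protected open land? yes] AND [the proposal has been the subject of statutory consultation? no] AND [the site is within a flood-risk zone? no] → not satisfied.
article 12 — Critical Development: [Registered Scheme (article 1)? no] OR [not a Tier VI Project (article 11)? yes] OR [the proposal involves demolition of a listed structure? yes] → satisfied.
article 5 — Exempt Project: [the site adjoins protected open land? yes] AND [the proposal involves demolition of a listed structure? yes] AND [the existing use is non-residential? yes] → satisfied.
article 3 — Licensed Development: not a Chargeable Proposal (article 8)? no; Critical Development (article 12)? yes; not an Exempt Project (article 5)? no — 1 of 3 hold (need ≥2) → not satisfied.
article 6 — Supervised Works: [the site is within a flood-risk zone? no] AND [the existing use is residential? no] → not satisfied.
article 2 — Exempt Use: proposed ridge height: 25.1 m ≥ 21.9 m? yes; the site does not abut a classified highway? no; the proposal includes on-site parking provision? yes — 2 of 3 hold (need ≥2) → satisfied.
article 13 — Tier V Alteration: [the proposal includes no on-site parking provision? no] AND [the site abuts a classified highway? yes] → not satisfied.
article 7 — Class-N Development: not a Supervised Works (article 6)? yes; Exempt Use (article 2)? yes; not a Tier V Alteration (article 13)? yes — 3 of 3 hold (need ≥2) → satisfied.
article 10 — Tier VI Development: [Licensed Development (article 3)? no] OR [not a Class-N Development (article 7)? no] → not satisfied.

No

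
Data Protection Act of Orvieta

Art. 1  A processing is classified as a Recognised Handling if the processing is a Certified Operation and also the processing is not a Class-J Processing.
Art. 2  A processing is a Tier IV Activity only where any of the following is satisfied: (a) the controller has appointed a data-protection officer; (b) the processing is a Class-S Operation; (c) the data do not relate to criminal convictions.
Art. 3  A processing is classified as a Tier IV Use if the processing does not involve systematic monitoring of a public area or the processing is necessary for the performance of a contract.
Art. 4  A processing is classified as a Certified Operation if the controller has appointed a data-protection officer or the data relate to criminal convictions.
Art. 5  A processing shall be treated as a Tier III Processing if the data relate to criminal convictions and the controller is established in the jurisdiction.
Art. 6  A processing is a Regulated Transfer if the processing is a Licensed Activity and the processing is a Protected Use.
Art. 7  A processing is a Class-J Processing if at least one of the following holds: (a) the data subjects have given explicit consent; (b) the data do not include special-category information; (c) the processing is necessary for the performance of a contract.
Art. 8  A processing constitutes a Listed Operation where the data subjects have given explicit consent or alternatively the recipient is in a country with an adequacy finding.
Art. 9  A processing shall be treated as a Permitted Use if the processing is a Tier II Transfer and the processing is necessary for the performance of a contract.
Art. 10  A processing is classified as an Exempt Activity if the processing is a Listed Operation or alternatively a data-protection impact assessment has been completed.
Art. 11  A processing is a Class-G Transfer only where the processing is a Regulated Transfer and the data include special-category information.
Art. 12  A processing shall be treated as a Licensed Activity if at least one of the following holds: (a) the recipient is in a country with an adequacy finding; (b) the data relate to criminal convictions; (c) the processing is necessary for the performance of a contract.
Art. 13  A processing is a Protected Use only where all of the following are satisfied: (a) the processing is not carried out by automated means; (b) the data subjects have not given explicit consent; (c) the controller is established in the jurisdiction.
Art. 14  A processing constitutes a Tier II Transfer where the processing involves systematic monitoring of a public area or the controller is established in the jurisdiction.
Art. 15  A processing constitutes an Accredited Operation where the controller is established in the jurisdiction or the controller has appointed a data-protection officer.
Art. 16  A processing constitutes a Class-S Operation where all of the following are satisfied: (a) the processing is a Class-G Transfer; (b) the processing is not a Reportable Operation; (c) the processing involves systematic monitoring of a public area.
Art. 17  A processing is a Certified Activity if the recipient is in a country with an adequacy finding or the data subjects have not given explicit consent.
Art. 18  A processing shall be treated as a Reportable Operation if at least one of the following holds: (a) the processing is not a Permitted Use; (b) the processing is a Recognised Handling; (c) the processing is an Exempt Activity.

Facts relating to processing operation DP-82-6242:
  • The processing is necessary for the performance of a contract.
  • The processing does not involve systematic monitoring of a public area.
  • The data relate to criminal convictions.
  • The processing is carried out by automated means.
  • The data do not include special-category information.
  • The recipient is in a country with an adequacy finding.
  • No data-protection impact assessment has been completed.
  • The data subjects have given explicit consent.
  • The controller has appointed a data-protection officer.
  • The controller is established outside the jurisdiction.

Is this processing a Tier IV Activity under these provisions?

Yes

Under article 12: the recipient is in a country with an adequacy finding? yes; or the data relate to criminal convictions? yes; or the processing is necessary for the performance of a contract? yes. So the processing is a Licensed Activity.
Under article 13: the processing is not carried out by automated means? no; and the data subjects have not given explicit consent? no; and the controller is established in the jurisdiction? no. So the processing is not a Protected Use.
Under article 6: Licensed Activity (article 12)? yes; and Protected Use (article 13)? no. So the processing is not a Regulated Transfer.
Under article 11: Regulated Transfer (article 6)? no; and the data include special-category information? no. So the processing is not a Class-G Transfer.
Under article 14: the processing involves systematic monitoring of a public area? no; or the controller is established in the jurisdiction? no. So the processing is not a Tier II Transfer.
Under article 9: Tier II Transfer (article 14)? no; and the processing is necessary for the performance of a contract? yes. So the processing is not a Permitted Use.
Under article 4: the controller has appointed a data-protection officer? yes; or the data relate to criminal convictions? yes. So the processing is a Certified Operation.
Under article 7: the data subjects have given explicit consent? yes; or the data do not include special-category information? yes; or the processing is necessary for the performance of a contract? yes. So the processing is a Class-J Processing.
Under article 1: Certified Operation (article 4)? yes; and not a Class-J Processing (article 7)? no. So the processing is not a Recognised Handling.
Under article 8: the data subjects have given explicit consent? yes; or the recipient is in a country with an adequacy finding? yes. So the processing is a Listed Operation.
Under article 10: Listed Operation (article 8)? yes; or a data-protection impact assessment has been completed? no. So the processing is an Exempt Activity.
Under article 18: not a Permitted Use (article 9)? yes; or Recognised Handling (article 1)? no; or Exempt Activity (article 10)? yes. So the processing is a Reportable Operation.
Under article 16: Class-G Transfer (article 11)? no; and not a Reportable Operation (article 18)? no; and the processing involves systematic monitoring of a public area? no. So the processing is not a Class-S Operation.
Under article 2: the controller has appointed a data-protection officer? yes; or Class-S Operation (article 16)? no; or the data do not relate to criminal convictions? no. So the processing is a Tier IV Activity.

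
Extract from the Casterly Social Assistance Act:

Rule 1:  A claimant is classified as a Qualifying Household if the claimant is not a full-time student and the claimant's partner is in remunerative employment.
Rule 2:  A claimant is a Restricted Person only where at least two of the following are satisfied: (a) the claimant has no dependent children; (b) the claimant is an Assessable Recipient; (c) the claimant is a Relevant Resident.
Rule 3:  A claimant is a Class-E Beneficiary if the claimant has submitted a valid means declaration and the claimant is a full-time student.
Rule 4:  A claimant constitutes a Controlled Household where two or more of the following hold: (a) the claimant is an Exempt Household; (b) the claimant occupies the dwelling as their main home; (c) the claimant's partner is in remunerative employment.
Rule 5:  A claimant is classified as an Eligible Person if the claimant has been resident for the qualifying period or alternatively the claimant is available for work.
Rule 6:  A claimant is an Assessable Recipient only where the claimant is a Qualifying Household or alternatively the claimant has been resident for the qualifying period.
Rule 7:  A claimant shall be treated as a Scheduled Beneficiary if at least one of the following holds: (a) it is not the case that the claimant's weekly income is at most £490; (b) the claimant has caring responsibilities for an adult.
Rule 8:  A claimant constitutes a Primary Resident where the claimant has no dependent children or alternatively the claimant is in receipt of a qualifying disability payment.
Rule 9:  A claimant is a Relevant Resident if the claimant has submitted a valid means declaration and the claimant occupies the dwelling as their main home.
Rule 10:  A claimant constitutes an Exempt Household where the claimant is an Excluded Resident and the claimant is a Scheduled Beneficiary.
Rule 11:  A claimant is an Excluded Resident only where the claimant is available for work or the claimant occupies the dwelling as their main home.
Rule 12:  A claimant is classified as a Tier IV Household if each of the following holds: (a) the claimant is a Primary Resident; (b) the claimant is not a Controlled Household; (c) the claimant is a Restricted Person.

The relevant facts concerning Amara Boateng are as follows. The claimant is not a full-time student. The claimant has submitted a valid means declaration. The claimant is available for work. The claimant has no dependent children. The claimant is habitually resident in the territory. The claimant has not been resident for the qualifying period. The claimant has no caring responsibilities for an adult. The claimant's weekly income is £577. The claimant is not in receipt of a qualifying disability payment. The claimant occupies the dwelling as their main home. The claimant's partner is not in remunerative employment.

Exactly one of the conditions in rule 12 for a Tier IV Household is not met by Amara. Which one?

rule 8 — Primary Resident: [the claimant has no dependent children? yes] OR [the claimant is in receipt of a qualifying disability payment? no] → satisfied.
rule 11 — Excluded Resident: [the claimant is available for work? yes] OR [the claimant occupies the dwelling as their main home? yes] → satisfied.
rule 7 — Scheduled Beneficiary: [claimant's weekly income: £577 ≤ £490? no, so negated condition yes] OR [the claimant has caring responsibilities for an adult? no] → satisfied.
rule 10 — Exempt Household: [Excluded Resident (rule 11)? yes] AND [Scheduled Beneficiary (rule 7)? yes] → satisfied.
rule 4 — Controlled Household: Exempt Household (rule 10)? yes; the claimant occupies the dwelling as their main home? yes; the claimant's partner is in remunerative employment? no — 2 of 3 hold (need ≥2) → satisfied.
rule 1 — Qualifying Household: [the claimant is not a full-time student? yes] AND [the claimant's partner is in remunerative employment? no] → not satisfied.
rule 6 — Assessable Recipient: [Qualifying Household (rule 1)? no] OR [the claimant has been resident for the qualifying period? no] → not satisfied.
rule 9 — Relevant Resident: [the claimant has submitted a valid means declaration? yes] AND [the claimant occupies the dwelling as their main home? yes] → satisfied.
rule 2 — Restricted Person: the claimant has no dependent children? yes; Assessable Recipient (rule 6)? no; Relevant Resident (rule 9)? yes — 2 of 3 hold (need ≥2) → satisfied.
rule 12 — Tier IV Household: [Primary Resident (rule 8)? yes] AND [not a Controlled Household (rule 4)? no] AND [Restricted Person (rule 2)? yes] → not satisfied.

Controlled Household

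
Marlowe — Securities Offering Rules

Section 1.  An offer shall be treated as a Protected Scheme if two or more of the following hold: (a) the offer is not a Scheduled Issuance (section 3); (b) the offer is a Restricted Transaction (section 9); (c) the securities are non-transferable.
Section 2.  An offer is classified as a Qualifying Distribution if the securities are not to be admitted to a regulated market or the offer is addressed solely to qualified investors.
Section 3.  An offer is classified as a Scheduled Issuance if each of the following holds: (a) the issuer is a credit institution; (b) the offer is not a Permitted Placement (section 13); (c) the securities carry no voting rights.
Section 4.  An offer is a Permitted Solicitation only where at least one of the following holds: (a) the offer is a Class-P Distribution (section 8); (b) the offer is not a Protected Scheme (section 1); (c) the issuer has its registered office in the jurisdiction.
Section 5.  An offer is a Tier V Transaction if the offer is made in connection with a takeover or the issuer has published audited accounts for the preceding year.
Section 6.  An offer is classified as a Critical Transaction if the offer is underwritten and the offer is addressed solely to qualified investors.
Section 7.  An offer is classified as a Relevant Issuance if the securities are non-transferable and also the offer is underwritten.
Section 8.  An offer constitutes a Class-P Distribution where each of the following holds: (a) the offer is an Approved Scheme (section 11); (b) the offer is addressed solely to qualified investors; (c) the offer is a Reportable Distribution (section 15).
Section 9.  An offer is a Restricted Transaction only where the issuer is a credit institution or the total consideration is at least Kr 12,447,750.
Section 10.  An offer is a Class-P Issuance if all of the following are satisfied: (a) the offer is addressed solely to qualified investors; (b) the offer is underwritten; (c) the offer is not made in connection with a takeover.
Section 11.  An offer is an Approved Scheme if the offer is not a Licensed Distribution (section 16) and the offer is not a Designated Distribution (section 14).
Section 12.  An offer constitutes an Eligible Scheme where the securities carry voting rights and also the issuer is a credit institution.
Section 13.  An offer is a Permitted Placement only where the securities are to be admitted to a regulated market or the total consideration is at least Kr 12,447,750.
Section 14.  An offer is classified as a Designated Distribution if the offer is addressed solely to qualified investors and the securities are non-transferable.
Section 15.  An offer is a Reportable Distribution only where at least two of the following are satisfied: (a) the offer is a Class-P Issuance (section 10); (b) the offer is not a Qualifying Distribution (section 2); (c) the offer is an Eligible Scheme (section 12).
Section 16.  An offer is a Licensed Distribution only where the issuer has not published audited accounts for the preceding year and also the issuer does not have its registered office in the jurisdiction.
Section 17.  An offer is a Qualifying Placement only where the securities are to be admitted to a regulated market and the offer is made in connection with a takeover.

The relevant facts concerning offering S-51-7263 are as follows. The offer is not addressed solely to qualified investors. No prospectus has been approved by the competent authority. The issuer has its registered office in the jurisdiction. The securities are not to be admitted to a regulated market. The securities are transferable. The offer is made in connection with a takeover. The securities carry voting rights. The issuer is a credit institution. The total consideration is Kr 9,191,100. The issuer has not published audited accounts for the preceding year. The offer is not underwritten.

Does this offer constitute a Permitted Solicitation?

Yes

section 16 — Licensed Distribution: [the issuer has not published audited accounts for the preceding year? yes] AND [the issuer does not have its registered office in the jurisdiction? no] → not satisfied.
section 14 — Designated Distribution: [the offer is addressed solely to qualified investors? no] AND [the securities are non-transferable? no] → not satisfied.
section 11 — Approved Scheme: [not a Licensed Distribution (section 16)? yes] AND [not a Designated Distribution (section 14)? yes] → satisfied.
section 10 — Class-P Issuance: [the offer is addressed solely to qualified investors? no] AND [the offer is underwritten? no] AND [the offer is not made in connection with a takeover? no] → not satisfied.
section 2 — Qualifying Distribution: [the securities are not to be admitted to a regulated market? yes] OR [the offer is addressed solely to qualified investors? no] → satisfied.
section 12 — Eligible Scheme: [the securities carry voting rights? yes] AND [the issuer is a credit institution? yes] → satisfied.
section 15 — Reportable Distribution: Class-P Issuance (section 10)? no; not a Qualifying Distribution (section 2)? no; Eligible Scheme (section 12)? yes — 1 of 3 hold (need ≥2) → not satisfied.
section 8 — Class-P Distribution: [Approved Scheme (section 11)? yes] AND [the offer is addressed solely to qualified investors? no] AND [Reportable Distribution (section 15)? no] → not satisfied.
section 13 — Permitted Placement: [the securities are to be admitted to a regulated market? no] OR [total consideration: Kr 9,191,100 ≥ Kr 12,447,750? no] → not satisfied.
section 3 — Scheduled Issuance: [the issuer is a credit institution? yes] AND [not a Permitted Placement (section 13)? yes] AND [the securities carry no voting rights? no] → not satisfied.
section 9 — Restricted Transaction: [the issuer is a credit institution? yes] OR [total consideration: Kr 9,191,100 ≥ Kr 12,447,750? no] → satisfied.
section 1 — Protected Scheme: not a Scheduled Issuance (section 3)? yes; Restricted Transaction (section 9)? yes; the securities are non-transferable? no — 2 of 3 hold (need ≥2) → satisfied.
section 4 — Permitted Solicitation: [Class-P Distribution (section 8)? no] OR [not a Protected Scheme (section 1)? no] OR [the issuer has its registered office in the jurisdiction? yes] → satisfied.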